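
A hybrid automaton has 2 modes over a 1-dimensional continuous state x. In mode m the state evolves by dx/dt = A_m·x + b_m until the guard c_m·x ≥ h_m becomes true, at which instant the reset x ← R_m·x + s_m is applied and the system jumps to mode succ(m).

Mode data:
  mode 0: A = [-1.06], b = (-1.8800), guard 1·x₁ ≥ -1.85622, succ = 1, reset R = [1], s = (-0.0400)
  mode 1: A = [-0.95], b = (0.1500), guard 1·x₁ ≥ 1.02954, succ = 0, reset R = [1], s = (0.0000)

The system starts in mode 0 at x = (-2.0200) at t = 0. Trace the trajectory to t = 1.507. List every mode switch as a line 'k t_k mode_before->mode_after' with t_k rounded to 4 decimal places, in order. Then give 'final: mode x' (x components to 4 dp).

1 1.0307 0->1
final: 1 -1.1487

Mode 0: guard c·x = -1.8562 hit at Δt = 1.0307 (t = 1.0307), x⁻ = (-1.8562) → reset → x⁺ = (-1.8962), jump to mode 1
Mode 1: flow for 0.4763 to horizon, guard not reached → x = (-1.1487)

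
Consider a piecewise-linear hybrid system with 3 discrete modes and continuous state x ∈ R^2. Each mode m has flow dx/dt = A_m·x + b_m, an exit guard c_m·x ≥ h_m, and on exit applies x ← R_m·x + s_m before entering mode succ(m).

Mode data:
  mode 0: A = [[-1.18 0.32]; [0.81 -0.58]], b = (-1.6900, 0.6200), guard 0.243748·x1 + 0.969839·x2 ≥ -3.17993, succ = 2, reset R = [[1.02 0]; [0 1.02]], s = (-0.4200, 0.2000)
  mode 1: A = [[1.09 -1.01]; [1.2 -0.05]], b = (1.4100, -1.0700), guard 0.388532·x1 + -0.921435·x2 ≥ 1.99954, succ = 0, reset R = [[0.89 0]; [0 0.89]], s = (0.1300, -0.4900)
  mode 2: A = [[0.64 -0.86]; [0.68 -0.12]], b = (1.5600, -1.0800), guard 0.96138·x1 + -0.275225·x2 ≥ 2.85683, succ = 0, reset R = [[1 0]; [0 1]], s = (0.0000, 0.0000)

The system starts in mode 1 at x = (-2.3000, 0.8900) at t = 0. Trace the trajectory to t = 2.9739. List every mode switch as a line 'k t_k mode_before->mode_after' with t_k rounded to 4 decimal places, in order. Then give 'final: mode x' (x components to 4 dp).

Mode 1: guard c·x = 1.9995 hit at Δt = 0.9586 (t = 0.9586), x⁻ = (-2.7525, -3.3307) → reset → x⁺ = (-2.3198, -3.4543), jump to mode 0
Mode 0: guard c·x = -3.1799 hit at Δt = 1.4206 (t = 2.3792), x⁻ = (-2.2477, -2.7139) → reset → x⁺ = (-2.7127, -2.5682), jump to mode 2
Mode 2: flow for 0.5947 to horizon, guard not reached → x = (-0.8554, -3.7459)

1 0.9586 1->0
2 2.3792 0->2
final: 2 -0.8554 -3.7459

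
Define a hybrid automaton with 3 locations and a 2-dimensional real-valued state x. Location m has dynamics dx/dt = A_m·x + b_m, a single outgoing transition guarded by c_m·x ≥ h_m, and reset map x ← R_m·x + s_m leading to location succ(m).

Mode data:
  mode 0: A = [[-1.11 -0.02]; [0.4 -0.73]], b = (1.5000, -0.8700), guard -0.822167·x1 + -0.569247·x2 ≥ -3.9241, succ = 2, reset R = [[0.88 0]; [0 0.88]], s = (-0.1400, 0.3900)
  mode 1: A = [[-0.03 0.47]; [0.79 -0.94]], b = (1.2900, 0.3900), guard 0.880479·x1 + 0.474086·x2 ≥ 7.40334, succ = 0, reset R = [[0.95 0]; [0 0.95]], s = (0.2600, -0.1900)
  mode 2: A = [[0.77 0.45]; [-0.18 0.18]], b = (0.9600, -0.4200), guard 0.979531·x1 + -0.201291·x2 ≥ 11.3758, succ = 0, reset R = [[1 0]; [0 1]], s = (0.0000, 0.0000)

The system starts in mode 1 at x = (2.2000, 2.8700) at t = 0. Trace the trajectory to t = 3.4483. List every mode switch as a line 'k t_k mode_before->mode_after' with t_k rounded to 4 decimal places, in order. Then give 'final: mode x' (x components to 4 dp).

1 1.5350 1->0
2 2.4354 0->2
final: 2 8.6341 1.5072

Mode 1: guard c·x = 7.4033 hit at Δt = 1.5350 (t = 1.5350), x⁻ = (6.2660, 3.9787) → reset → x⁺ = (6.2127, 3.5897), jump to mode 0
Mode 0: guard c·x = -3.9241 hit at Δt = 0.9004 (t = 2.4354), x⁻ = (3.1075, 2.4054) → reset → x⁺ = (2.5946, 2.5067), jump to mode 2
Mode 2: flow for 1.0129 to horizon, guard not reached → x = (8.6341, 1.5072)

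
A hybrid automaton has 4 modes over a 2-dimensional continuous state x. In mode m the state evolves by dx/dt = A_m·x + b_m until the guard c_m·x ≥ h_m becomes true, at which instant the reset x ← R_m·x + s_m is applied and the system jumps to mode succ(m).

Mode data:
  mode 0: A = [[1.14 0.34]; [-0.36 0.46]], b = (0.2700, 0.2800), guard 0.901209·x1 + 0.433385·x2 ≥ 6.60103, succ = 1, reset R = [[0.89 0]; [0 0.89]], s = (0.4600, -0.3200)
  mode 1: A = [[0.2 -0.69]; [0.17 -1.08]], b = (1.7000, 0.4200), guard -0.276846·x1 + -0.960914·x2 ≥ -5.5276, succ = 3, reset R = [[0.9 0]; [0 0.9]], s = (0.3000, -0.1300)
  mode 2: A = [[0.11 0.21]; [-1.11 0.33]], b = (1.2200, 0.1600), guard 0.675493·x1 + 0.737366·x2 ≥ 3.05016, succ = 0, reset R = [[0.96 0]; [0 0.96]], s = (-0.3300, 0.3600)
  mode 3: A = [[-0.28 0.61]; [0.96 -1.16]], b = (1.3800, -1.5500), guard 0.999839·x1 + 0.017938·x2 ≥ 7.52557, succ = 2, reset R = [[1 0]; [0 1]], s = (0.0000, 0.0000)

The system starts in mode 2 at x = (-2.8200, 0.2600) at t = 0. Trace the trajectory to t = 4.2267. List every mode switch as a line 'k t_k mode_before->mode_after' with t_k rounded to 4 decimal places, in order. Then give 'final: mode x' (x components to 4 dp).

1 1.4414 2->0
2 2.6918 0->1
3 3.1156 1->3
final: 3 4.8810 2.6778

Mode 2: guard c·x = 3.0502 hit at Δt = 1.4414 (t = 1.4414), x⁻ = (-0.5709, 4.6595) → reset → x⁺ = (-0.8780, 4.8332), jump to mode 0
Mode 0: guard c·x = 6.6010 hit at Δt = 1.2504 (t = 2.6918), x⁻ = (3.0603, 8.8676) → reset → x⁺ = (3.1836, 7.5722), jump to mode 1
Mode 1: guard c·x = -5.5276 hit at Δt = 0.4238 (t = 3.1156), x⁻ = (2.3073, 5.0877) → reset → x⁺ = (2.3766, 4.4489), jump to mode 3
Mode 3: flow for 1.1111 to horizon, guard not reached → x = (4.8810, 2.6778)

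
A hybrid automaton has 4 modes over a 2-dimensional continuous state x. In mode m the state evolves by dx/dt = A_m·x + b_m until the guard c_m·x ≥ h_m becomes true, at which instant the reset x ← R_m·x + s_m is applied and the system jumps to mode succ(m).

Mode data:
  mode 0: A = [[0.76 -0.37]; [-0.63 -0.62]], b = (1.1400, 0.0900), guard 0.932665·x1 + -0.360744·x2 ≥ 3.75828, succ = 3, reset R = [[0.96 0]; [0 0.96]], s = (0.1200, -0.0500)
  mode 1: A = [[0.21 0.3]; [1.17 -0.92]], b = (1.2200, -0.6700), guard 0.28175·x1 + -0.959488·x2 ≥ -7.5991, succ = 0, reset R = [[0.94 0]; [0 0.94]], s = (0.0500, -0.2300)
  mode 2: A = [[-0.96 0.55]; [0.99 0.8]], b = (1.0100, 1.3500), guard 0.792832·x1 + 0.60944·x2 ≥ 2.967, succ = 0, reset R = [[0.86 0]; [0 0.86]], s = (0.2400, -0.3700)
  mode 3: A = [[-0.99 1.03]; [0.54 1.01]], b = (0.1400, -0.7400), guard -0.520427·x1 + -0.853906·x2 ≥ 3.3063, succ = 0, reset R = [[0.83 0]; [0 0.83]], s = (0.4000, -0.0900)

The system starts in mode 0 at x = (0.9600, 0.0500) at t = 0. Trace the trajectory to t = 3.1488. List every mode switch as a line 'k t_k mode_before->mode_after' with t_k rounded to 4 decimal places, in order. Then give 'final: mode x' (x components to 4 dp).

1 0.9395 0->3
2 2.4594 3->0
final: 0 1.6465 -2.1595

Mode 0: guard c·x = 3.7583 hit at Δt = 0.9395 (t = 0.9395), x⁻ = (3.6731, -0.9217) → reset → x⁺ = (3.6462, -0.9348), jump to mode 3
Mode 3: guard c·x = 3.3063 hit at Δt = 1.5199 (t = 2.4594), x⁻ = (-0.6450, -3.4789) → reset → x⁺ = (-0.1353, -2.9775), jump to mode 0
Mode 0: flow for 0.6894 to horizon, guard not reached → x = (1.6465, -2.1595)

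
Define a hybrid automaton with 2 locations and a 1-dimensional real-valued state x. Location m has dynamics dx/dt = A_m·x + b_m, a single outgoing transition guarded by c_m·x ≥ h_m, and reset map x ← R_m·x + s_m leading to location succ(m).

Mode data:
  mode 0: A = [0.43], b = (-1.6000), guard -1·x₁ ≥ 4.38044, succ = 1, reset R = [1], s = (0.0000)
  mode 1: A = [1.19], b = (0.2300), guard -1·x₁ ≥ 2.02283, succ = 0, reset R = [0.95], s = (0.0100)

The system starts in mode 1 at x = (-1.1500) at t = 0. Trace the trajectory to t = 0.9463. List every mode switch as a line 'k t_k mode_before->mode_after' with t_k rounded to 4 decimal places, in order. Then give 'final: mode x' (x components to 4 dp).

Mode 1: guard c·x = 2.0228 hit at Δt = 0.5448 (t = 0.5448), x⁻ = (-2.0228) → reset → x⁺ = (-1.9117), jump to mode 0
Mode 0: flow for 0.4015 to horizon, guard not reached → x = (-2.9731)

1 0.5448 1->0
final: 0 -2.9731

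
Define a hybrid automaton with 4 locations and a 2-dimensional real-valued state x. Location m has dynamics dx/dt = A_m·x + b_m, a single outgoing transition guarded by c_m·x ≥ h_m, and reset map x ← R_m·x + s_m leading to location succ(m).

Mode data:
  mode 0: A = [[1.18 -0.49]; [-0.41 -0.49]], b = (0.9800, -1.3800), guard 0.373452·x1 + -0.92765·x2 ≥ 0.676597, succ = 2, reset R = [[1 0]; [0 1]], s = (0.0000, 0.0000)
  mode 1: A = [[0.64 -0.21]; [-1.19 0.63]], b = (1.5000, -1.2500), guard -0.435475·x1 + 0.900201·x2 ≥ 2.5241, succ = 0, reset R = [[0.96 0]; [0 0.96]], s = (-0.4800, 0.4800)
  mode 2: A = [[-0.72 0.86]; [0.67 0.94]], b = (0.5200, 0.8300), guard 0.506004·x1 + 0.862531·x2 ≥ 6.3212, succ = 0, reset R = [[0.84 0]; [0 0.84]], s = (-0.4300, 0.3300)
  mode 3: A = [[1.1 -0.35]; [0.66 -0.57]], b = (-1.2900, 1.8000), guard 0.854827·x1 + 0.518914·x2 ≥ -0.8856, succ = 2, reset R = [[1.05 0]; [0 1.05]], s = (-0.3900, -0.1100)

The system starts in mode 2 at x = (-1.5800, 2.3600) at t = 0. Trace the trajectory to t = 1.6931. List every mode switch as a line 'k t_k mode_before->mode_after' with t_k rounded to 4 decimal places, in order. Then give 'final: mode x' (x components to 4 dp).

1 0.8698 2->0
final: 0 1.2881 2.5198

Mode 2: guard c·x = 6.3212 hit at Δt = 0.8698 (t = 0.8698), x⁻ = (1.7730, 6.2886) → reset → x⁺ = (1.0593, 5.6124), jump to mode 0
Mode 0: flow for 0.8233 to horizon, guard not reached → x = (1.2881, 2.5198)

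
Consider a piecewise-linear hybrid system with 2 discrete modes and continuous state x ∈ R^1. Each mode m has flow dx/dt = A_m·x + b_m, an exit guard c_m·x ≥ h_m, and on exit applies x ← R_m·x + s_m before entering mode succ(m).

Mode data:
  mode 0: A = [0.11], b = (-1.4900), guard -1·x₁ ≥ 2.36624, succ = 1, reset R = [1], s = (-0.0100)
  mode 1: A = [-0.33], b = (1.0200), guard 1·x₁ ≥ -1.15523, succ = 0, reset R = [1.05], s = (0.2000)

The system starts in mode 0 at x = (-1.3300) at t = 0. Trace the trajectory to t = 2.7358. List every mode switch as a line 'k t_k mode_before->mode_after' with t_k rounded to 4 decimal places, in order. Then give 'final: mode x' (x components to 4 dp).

1 0.6122 0->1
2 1.3781 1->0
3 2.1861 0->1
final: 1 -1.4693

Mode 0: guard c·x = 2.3662 hit at Δt = 0.6122 (t = 0.6122), x⁻ = (-2.3662) → reset → x⁺ = (-2.3762), jump to mode 1
Mode 1: guard c·x = -1.1552 hit at Δt = 0.7659 (t = 1.3781), x⁻ = (-1.1552) → reset → x⁺ = (-1.0130), jump to mode 0
Mode 0: guard c·x = 2.3662 hit at Δt = 0.8080 (t = 2.1861), x⁻ = (-2.3662) → reset → x⁺ = (-2.3762), jump to mode 1
Mode 1: flow for 0.5497 to horizon, guard not reached → x = (-1.4693)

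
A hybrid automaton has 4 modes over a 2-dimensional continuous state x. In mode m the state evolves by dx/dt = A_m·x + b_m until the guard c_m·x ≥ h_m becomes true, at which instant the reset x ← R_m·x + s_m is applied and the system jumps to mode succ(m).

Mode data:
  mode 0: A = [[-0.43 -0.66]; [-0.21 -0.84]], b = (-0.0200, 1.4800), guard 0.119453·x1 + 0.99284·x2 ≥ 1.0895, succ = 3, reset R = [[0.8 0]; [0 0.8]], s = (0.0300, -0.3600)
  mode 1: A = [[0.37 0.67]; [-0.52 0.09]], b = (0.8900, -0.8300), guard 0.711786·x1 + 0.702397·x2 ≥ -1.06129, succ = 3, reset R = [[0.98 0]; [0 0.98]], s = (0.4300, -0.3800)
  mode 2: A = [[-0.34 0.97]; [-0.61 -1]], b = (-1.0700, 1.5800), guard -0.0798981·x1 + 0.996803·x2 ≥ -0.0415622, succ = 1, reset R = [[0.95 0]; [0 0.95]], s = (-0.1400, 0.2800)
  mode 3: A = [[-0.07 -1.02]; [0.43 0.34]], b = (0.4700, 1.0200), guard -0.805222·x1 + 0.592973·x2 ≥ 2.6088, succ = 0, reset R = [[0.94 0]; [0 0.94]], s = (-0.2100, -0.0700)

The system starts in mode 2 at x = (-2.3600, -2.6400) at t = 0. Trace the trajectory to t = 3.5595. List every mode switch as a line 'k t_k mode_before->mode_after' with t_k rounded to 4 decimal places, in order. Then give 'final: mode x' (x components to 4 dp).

Mode 2: guard c·x = -0.0416 hit at Δt = 0.5012 (t = 0.5012), x⁻ = (-3.0874, -0.2892) → reset → x⁺ = (-3.0730, 0.0053), jump to mode 1
Mode 1: guard c·x = -1.0613 hit at Δt = 1.5762 (t = 2.0774), x⁻ = (-2.7594, 1.2853) → reset → x⁺ = (-2.2742, 0.8796), jump to mode 3
Mode 3: guard c·x = 2.6088 hit at Δt = 0.5302 (t = 2.6076), x⁻ = (-2.4615, 1.0570) → reset → x⁺ = (-2.5238, 0.9235), jump to mode 0
Mode 0: guard c·x = 1.0895 hit at Δt = 0.4580 (t = 3.0656), x⁻ = (-2.4043, 1.3866) → reset → x⁺ = (-1.8934, 0.7493), jump to mode 3
Mode 3: flow for 0.4939 to horizon, guard not reached → x = (-2.0299, 0.9838)

1 0.5012 2->1
2 2.0774 1->3
3 2.6076 3->0
4 3.0656 0->3
final: 3 -2.0299 0.9838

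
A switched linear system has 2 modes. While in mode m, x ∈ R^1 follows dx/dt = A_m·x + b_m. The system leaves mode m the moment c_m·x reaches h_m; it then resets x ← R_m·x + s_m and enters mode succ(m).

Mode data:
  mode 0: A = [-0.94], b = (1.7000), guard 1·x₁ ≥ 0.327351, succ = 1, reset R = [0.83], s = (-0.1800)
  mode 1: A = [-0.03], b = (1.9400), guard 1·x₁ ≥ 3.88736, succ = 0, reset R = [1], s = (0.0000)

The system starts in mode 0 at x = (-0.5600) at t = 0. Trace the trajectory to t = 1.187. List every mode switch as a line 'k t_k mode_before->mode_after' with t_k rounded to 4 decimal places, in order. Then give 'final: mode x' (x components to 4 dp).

Mode 0: guard c·x = 0.3274 hit at Δt = 0.4994 (t = 0.4994), x⁻ = (0.3274) → reset → x⁺ = (0.0917), jump to mode 1
Mode 1: flow for 0.6876 to horizon, guard not reached → x = (1.4101)

1 0.4994 0->1
final: 1 1.4101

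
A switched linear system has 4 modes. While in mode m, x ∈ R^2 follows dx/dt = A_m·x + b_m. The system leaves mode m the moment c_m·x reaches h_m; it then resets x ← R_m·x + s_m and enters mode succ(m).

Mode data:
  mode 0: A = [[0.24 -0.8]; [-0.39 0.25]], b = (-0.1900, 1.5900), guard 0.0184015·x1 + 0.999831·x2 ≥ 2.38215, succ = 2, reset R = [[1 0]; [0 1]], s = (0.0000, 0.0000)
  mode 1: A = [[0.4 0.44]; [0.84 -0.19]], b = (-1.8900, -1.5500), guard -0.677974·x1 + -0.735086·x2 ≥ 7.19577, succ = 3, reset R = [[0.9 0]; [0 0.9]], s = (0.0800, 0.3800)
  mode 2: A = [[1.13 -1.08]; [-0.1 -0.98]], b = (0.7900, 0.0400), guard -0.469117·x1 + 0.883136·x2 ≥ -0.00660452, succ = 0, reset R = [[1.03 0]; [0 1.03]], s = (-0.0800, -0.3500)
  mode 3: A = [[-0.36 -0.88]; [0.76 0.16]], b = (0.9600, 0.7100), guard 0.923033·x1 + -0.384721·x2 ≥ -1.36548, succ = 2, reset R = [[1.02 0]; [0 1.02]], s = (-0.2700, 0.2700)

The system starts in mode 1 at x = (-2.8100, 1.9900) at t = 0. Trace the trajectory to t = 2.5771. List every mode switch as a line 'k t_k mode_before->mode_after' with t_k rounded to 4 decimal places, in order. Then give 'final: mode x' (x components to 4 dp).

Mode 1: guard c·x = 7.1958 hit at Δt = 1.0384 (t = 1.0384), x⁻ = (-6.8809, -3.4427) → reset → x⁺ = (-6.1128, -2.7185), jump to mode 3
Mode 3: guard c·x = -1.3655 hit at Δt = 0.4799 (t = 1.5183), x⁻ = (-3.3049, -4.3800) → reset → x⁺ = (-3.6410, -4.1976), jump to mode 2
Mode 2: guard c·x = -0.0066 hit at Δt = 0.6911 (t = 2.2094), x⁻ = (-3.6318, -1.9367) → reset → x⁺ = (-3.8208, -2.3448), jump to mode 0
Mode 0: flow for 0.3677 to horizon, guard not reached → x = (-3.6669, -1.3990)

1 1.0384 1->3
2 1.5183 3->2
3 2.2094 2->0
final: 0 -3.6669 -1.3990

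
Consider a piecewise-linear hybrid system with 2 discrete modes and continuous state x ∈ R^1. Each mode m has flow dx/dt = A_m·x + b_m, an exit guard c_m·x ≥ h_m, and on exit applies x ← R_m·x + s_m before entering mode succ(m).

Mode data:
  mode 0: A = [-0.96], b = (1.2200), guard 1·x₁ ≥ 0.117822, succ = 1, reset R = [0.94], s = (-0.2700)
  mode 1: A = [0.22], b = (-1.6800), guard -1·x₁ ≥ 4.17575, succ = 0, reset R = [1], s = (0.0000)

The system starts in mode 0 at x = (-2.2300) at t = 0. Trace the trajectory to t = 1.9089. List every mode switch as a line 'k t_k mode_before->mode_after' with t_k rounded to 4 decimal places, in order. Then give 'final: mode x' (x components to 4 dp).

Mode 0: guard c·x = 0.1178 hit at Δt = 1.1569 (t = 1.1569), x⁻ = (0.1178) → reset → x⁺ = (-0.1592), jump to mode 1
Mode 1: flow for 0.7520 to horizon, guard not reached → x = (-1.5618)

1 1.1569 0->1
final: 1 -1.5618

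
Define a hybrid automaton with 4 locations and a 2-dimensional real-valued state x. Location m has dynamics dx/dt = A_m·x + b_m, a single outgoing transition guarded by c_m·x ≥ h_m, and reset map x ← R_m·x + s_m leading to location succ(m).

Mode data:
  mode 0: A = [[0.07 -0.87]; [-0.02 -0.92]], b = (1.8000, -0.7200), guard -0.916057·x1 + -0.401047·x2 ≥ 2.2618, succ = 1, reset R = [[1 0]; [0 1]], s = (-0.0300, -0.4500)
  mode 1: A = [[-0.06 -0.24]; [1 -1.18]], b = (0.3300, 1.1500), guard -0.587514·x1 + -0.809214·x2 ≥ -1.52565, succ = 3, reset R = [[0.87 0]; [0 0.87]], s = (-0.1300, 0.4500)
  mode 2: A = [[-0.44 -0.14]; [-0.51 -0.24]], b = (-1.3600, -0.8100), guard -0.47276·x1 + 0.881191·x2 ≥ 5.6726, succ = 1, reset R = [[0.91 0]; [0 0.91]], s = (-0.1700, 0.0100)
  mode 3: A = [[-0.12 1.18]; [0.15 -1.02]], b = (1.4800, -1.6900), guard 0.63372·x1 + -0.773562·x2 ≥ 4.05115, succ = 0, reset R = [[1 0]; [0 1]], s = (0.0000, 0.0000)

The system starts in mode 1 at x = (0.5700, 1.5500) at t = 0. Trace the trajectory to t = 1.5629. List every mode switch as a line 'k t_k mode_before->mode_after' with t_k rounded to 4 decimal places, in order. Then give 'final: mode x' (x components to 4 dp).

1 0.5373 1->3
final: 3 2.3028 -0.2966

Mode 1: guard c·x = -1.5256 hit at Δt = 0.5373 (t = 0.5373), x⁻ = (0.5331, 1.4983) → reset → x⁺ = (0.3338, 1.7535), jump to mode 3
Mode 3: flow for 1.0256 to horizon, guard not reached → x = (2.3028, -0.2966)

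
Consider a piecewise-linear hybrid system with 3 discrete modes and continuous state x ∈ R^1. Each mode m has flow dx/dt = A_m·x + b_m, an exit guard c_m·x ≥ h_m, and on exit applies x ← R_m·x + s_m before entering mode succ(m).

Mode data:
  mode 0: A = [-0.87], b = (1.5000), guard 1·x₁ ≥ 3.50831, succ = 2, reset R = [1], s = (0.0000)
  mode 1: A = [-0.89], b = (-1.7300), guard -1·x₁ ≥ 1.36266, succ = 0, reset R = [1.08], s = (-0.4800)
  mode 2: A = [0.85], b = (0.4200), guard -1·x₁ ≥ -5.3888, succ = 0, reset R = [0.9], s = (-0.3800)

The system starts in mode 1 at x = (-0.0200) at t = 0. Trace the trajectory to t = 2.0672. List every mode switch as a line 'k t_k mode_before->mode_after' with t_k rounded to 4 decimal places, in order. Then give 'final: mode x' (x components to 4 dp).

Mode 1: guard c·x = 1.3627 hit at Δt = 1.3450 (t = 1.3450), x⁻ = (-1.3627) → reset → x⁺ = (-1.9517), jump to mode 0
Mode 0: flow for 0.7222 to horizon, guard not reached → x = (-0.2369)

1 1.3450 1->0
final: 0 -0.2369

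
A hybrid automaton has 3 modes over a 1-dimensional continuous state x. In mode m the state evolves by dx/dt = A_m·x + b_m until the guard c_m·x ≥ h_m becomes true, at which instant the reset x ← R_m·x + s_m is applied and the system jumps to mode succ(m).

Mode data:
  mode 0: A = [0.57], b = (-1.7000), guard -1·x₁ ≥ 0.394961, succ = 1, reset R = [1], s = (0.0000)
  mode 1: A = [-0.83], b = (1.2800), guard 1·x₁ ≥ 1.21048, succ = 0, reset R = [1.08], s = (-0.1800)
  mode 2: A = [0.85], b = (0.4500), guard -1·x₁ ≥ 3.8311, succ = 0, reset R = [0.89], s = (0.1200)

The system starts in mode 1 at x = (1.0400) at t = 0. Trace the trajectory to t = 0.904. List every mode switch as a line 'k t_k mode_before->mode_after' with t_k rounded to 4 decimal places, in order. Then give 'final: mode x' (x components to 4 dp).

Mode 1: guard c·x = 1.2105 hit at Δt = 0.4997 (t = 0.4997), x⁻ = (1.2105) → reset → x⁺ = (1.1273), jump to mode 0
Mode 0: flow for 0.4043 to horizon, guard not reached → x = (0.6465)

1 0.4997 1->0
final: 0 0.6465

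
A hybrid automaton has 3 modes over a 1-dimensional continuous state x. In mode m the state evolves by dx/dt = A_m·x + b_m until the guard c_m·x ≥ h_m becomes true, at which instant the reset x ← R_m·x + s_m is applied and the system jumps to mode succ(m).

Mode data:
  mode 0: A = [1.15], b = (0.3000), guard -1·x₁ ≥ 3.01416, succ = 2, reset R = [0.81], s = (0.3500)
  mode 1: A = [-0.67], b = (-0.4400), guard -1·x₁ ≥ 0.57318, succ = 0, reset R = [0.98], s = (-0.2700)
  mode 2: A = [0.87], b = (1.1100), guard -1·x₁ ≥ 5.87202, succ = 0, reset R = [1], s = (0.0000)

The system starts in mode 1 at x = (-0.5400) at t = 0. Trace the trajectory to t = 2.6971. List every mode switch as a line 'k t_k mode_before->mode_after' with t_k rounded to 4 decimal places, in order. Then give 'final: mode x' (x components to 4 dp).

1 0.4992 1->0
2 1.8674 0->2
final: 2 -2.9546

Mode 1: guard c·x = 0.5732 hit at Δt = 0.4992 (t = 0.4992), x⁻ = (-0.5732) → reset → x⁺ = (-0.8317), jump to mode 0
Mode 0: guard c·x = 3.0142 hit at Δt = 1.3682 (t = 1.8674), x⁻ = (-3.0142) → reset → x⁺ = (-2.0915), jump to mode 2
Mode 2: flow for 0.8297 to horizon, guard not reached → x = (-2.9546)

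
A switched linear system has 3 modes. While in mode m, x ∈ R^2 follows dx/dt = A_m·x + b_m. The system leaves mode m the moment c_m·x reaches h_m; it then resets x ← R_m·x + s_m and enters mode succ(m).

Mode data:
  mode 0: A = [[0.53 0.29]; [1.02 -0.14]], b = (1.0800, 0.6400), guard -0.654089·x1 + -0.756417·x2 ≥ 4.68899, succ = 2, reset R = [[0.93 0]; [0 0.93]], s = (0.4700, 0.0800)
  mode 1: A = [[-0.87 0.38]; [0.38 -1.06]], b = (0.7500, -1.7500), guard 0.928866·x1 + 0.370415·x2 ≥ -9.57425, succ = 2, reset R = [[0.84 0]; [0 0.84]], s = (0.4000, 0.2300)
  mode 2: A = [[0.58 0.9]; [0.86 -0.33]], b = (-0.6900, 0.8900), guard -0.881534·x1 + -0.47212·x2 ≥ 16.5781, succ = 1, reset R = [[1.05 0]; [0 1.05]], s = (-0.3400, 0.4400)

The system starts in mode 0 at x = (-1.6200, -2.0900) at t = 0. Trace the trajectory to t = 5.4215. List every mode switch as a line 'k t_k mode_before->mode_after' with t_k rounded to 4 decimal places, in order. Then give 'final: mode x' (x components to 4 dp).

Mode 0: guard c·x = 4.6890 hit at Δt = 1.4682 (t = 1.4682), x⁻ = (-2.8575, -3.7280) → reset → x⁺ = (-2.1874, -3.3871), jump to mode 2
Mode 2: guard c·x = 16.5781 hit at Δt = 1.3375 (t = 2.8057), x⁻ = (-14.4139, -8.2007) → reset → x⁺ = (-15.4746, -8.1707), jump to mode 1
Mode 1: guard c·x = -9.5742 hit at Δt = 1.0078 (t = 3.8135), x⁻ = (-7.7731, -6.3553) → reset → x⁺ = (-6.1294, -5.1084), jump to mode 2
Mode 2: guard c·x = 16.5781 hit at Δt = 0.6593 (t = 4.4728), x⁻ = (-14.1914, -8.6161) → reset → x⁺ = (-15.2410, -8.6070), jump to mode 1
Mode 1: flow for 0.9487 to horizon, guard not reached → x = (-8.0365, -6.6119)

1 1.4682 0->2
2 2.8057 2->1
3 3.8135 1->2
4 4.4728 2->1
final: 1 -8.0365 -6.6119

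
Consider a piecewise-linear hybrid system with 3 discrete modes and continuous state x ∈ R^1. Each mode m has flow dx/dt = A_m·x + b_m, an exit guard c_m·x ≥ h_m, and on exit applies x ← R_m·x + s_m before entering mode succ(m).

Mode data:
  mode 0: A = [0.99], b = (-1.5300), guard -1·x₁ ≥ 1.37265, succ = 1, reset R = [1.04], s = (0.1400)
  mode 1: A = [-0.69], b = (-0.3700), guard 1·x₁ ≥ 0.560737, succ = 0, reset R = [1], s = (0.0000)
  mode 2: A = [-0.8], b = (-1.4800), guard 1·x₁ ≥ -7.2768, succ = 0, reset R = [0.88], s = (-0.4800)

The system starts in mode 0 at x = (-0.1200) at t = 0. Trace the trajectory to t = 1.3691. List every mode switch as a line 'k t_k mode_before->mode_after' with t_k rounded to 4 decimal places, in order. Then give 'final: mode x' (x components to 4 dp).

1 0.5665 0->1
final: 1 -0.9681

Mode 0: guard c·x = 1.3726 hit at Δt = 0.5665 (t = 0.5665), x⁻ = (-1.3726) → reset → x⁺ = (-1.2876), jump to mode 1
Mode 1: flow for 0.8026 to horizon, guard not reached → x = (-0.9681)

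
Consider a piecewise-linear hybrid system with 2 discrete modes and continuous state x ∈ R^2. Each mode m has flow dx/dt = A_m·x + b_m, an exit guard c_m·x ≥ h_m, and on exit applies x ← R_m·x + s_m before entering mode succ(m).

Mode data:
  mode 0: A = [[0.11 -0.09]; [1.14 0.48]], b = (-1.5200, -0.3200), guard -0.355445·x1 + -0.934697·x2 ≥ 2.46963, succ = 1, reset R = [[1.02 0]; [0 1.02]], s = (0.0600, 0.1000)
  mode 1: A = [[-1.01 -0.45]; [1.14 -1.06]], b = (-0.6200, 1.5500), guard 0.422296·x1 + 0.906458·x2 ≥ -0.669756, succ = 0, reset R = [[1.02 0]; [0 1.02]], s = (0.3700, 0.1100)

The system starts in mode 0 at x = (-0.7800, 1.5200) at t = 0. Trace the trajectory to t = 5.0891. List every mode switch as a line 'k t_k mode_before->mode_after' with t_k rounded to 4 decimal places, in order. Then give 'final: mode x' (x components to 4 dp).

Mode 0: guard c·x = 2.4696 hit at Δt = 1.2988 (t = 1.2988), x⁻ = (-3.0846, -1.4692) → reset → x⁺ = (-3.0863, -1.3986), jump to mode 1
Mode 1: guard c·x = -0.6698 hit at Δt = 1.4701 (t = 2.7689), x⁻ = (-0.8802, -0.3288) → reset → x⁺ = (-0.5278, -0.2254), jump to mode 0
Mode 0: guard c·x = 2.4696 hit at Δt = 0.8214 (t = 3.5903), x⁻ = (-1.8133, -1.9526) → reset → x⁺ = (-1.7895, -1.8917), jump to mode 1
Mode 1: guard c·x = -0.6698 hit at Δt = 1.0395 (t = 4.6298), x⁻ = (-0.7439, -0.3923) → reset → x⁺ = (-0.3888, -0.2901), jump to mode 0
Mode 0: flow for 0.4593 to horizon, guard not reached → x = (-1.1006, -0.9543)

1 1.2988 0->1
2 2.7689 1->0
3 3.5903 0->1
4 4.6298 1->0
final: 0 -1.1006 -0.9543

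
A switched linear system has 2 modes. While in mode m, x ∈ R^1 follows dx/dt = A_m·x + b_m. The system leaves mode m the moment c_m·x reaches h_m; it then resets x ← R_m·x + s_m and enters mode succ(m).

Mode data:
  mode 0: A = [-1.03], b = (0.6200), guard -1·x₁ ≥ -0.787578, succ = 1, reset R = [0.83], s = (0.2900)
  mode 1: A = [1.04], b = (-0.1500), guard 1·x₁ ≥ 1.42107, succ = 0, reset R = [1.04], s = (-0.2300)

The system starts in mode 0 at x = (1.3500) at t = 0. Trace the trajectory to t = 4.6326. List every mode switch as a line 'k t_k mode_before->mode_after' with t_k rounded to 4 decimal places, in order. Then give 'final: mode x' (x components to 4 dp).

Mode 0: guard c·x = -0.7876 hit at Δt = 1.3531 (t = 1.3531), x⁻ = (0.7876) → reset → x⁺ = (0.9437), jump to mode 1
Mode 1: guard c·x = 1.4211 hit at Δt = 0.4502 (t = 1.8033), x⁻ = (1.4211) → reset → x⁺ = (1.2479), jump to mode 0
Mode 0: guard c·x = -0.7876 hit at Δt = 1.2106 (t = 3.0139), x⁻ = (0.7876) → reset → x⁺ = (0.9437), jump to mode 1
Mode 1: guard c·x = 1.4211 hit at Δt = 0.4502 (t = 3.4641), x⁻ = (1.4211) → reset → x⁺ = (1.2479), jump to mode 0
Mode 0: flow for 1.1685 to horizon, guard not reached → x = (0.7958)

1 1.3531 0->1
2 1.8033 1->0
3 3.0139 0->1
4 3.4641 1->0
final: 0 0.7958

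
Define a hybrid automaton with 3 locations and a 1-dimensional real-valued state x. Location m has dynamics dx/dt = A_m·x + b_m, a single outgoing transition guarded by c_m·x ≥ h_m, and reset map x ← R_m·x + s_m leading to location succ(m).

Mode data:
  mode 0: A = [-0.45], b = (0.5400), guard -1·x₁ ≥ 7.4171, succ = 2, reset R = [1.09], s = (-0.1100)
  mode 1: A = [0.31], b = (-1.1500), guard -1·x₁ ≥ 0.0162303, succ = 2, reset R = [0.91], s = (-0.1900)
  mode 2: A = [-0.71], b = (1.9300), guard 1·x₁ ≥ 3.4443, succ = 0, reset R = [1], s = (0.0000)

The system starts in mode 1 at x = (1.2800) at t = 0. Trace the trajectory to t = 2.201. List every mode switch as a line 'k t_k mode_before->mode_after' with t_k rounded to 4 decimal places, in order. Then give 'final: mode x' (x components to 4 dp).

1 1.3792 1->2
final: 2 1.0874

Mode 1: guard c·x = 0.0162 hit at Δt = 1.3792 (t = 1.3792), x⁻ = (-0.0162) → reset → x⁺ = (-0.2048), jump to mode 2
Mode 2: flow for 0.8218 to horizon, guard not reached → x = (1.0874)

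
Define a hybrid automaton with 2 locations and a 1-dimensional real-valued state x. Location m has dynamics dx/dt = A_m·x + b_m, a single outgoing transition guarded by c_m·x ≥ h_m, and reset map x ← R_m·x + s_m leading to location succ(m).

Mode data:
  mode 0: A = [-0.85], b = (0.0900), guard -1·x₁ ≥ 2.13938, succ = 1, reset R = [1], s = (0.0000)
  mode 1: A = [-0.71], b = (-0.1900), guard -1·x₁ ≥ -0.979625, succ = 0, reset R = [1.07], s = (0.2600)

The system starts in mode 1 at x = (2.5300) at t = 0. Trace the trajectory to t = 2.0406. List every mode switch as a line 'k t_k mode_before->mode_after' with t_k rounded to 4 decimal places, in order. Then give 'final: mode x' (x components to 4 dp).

Mode 1: guard c·x = -0.9796 hit at Δt = 1.1378 (t = 1.1378), x⁻ = (0.9796) → reset → x⁺ = (1.3082), jump to mode 0
Mode 0: flow for 0.9028 to horizon, guard not reached → x = (0.6640)

1 1.1378 1->0
final: 0 0.6640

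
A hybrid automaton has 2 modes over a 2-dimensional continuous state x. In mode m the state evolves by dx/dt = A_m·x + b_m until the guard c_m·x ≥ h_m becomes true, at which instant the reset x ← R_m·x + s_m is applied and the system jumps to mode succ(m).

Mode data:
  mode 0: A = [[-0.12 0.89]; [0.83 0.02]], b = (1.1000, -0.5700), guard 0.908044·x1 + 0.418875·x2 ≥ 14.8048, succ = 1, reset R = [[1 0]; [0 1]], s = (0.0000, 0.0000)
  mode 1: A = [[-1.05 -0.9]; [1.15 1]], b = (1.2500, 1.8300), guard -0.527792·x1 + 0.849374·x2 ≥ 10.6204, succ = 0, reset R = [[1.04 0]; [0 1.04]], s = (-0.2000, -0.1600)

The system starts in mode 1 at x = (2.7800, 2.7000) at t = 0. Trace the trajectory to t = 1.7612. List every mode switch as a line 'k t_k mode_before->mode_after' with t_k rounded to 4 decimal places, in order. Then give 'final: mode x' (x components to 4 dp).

Mode 1: guard c·x = 10.6204 hit at Δt = 0.9279 (t = 0.9279), x⁻ = (-2.1563, 11.1639) → reset → x⁺ = (-2.4426, 11.4504), jump to mode 0
Mode 0: flow for 0.8333 to horizon, guard not reached → x = (6.8096, 12.6783)

1 0.9279 1->0
final: 0 6.8096 12.6783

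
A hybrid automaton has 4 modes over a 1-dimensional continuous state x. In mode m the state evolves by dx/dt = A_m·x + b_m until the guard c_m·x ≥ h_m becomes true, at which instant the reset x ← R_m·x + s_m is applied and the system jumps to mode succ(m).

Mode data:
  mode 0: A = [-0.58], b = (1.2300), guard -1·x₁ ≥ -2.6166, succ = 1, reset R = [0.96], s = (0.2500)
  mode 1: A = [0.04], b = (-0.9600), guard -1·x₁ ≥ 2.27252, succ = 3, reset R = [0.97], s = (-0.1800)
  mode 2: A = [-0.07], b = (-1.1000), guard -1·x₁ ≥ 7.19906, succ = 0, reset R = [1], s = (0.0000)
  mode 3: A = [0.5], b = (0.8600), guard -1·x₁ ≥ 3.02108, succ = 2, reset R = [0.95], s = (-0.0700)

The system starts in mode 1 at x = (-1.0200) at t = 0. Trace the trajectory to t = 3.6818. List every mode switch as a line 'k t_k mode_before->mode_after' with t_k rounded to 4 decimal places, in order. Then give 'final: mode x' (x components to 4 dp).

1 1.2212 1->3
2 2.5655 3->2
final: 2 -3.9002

Mode 1: guard c·x = 2.2725 hit at Δt = 1.2212 (t = 1.2212), x⁻ = (-2.2725) → reset → x⁺ = (-2.3843), jump to mode 3
Mode 3: guard c·x = 3.0211 hit at Δt = 1.3443 (t = 2.5655), x⁻ = (-3.0211) → reset → x⁺ = (-2.9400), jump to mode 2
Mode 2: flow for 1.1163 to horizon, guard not reached → x = (-3.9002)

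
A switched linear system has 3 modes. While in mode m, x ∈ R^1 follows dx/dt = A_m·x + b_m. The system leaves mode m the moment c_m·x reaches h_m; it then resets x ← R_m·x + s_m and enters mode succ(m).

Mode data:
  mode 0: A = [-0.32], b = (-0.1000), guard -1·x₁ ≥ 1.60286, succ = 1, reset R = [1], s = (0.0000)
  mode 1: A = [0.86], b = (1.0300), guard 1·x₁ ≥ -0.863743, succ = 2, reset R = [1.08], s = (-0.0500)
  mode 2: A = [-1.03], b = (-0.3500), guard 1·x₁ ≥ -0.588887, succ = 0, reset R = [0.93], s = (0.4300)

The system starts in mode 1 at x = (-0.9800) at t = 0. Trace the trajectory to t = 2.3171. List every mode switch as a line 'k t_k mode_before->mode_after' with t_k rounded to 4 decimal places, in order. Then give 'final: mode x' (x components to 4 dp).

Mode 1: guard c·x = -0.8637 hit at Δt = 0.4976 (t = 0.4976), x⁻ = (-0.8637) → reset → x⁺ = (-0.9828), jump to mode 2
Mode 2: guard c·x = -0.5889 hit at Δt = 0.9208 (t = 1.4184), x⁻ = (-0.5889) → reset → x⁺ = (-0.1177), jump to mode 0
Mode 0: flow for 0.8987 to horizon, guard not reached → x = (-0.1664)

1 0.4976 1->2
2 1.4184 2->0
final: 0 -0.1664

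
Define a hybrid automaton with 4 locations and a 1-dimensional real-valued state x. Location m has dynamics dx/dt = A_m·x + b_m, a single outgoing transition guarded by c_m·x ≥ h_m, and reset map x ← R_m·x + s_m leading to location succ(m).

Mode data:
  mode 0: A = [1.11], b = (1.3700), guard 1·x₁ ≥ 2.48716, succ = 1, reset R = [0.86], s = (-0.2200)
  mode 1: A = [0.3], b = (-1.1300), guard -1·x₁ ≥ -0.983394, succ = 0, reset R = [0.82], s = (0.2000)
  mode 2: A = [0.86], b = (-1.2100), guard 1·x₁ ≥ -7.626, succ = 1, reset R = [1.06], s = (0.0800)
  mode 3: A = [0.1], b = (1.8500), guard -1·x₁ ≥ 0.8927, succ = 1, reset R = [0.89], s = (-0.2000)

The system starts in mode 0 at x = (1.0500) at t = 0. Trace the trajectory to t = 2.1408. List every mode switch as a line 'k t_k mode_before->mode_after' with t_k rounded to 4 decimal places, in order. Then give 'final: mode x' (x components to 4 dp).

Mode 0: guard c·x = 2.4872 hit at Δt = 0.4397 (t = 0.4397), x⁻ = (2.4872) → reset → x⁺ = (1.9190), jump to mode 1
Mode 1: guard c·x = -0.9834 hit at Δt = 1.3656 (t = 1.8053), x⁻ = (0.9834) → reset → x⁺ = (1.0064), jump to mode 0
Mode 0: flow for 0.3355 to horizon, guard not reached → x = (2.0174)

1 0.4397 0->1
2 1.8053 1->0
final: 0 2.0174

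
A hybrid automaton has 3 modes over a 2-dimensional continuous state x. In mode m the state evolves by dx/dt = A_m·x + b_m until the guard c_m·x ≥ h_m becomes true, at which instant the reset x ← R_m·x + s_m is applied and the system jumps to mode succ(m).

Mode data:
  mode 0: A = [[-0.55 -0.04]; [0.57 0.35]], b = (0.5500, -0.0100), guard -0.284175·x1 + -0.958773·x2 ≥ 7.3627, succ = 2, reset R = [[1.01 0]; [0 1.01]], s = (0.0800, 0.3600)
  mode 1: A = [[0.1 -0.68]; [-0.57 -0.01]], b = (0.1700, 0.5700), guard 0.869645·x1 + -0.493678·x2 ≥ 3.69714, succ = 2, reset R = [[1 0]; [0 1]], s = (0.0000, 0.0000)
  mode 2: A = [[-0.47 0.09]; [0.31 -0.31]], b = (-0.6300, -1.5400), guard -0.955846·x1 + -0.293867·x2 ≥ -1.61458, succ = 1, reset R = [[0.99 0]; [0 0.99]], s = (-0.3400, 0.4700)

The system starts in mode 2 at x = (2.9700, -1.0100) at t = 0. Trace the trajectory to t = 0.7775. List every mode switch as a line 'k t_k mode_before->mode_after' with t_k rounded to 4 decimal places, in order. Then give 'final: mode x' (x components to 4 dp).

1 0.4770 2->1
final: 1 1.9700 -0.8700

Mode 2: guard c·x = -1.6146 hit at Δt = 0.4770 (t = 0.4770), x⁻ = (2.0618, -1.2120) → reset → x⁺ = (1.7012, -0.7298), jump to mode 1
Mode 1: flow for 0.3005 to horizon, guard not reached → x = (1.9700, -0.8700)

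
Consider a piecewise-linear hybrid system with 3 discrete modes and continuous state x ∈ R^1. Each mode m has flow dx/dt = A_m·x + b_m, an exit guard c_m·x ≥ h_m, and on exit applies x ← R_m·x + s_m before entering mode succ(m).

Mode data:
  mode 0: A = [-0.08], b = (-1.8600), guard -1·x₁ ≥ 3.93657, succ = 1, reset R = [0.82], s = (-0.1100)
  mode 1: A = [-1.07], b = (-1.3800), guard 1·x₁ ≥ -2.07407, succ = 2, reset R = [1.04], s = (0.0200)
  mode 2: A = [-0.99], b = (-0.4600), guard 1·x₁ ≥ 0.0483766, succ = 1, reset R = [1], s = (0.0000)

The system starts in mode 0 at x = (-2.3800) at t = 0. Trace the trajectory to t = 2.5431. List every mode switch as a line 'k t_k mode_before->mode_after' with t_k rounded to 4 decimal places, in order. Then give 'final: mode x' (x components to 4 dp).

1 0.9689 0->1
2 1.8660 1->2
final: 2 -1.3201

Mode 0: guard c·x = 3.9366 hit at Δt = 0.9689 (t = 0.9689), x⁻ = (-3.9366) → reset → x⁺ = (-3.3380), jump to mode 1
Mode 1: guard c·x = -2.0741 hit at Δt = 0.8971 (t = 1.8660), x⁻ = (-2.0741) → reset → x⁺ = (-2.1370), jump to mode 2
Mode 2: flow for 0.6771 to horizon, guard not reached → x = (-1.3201)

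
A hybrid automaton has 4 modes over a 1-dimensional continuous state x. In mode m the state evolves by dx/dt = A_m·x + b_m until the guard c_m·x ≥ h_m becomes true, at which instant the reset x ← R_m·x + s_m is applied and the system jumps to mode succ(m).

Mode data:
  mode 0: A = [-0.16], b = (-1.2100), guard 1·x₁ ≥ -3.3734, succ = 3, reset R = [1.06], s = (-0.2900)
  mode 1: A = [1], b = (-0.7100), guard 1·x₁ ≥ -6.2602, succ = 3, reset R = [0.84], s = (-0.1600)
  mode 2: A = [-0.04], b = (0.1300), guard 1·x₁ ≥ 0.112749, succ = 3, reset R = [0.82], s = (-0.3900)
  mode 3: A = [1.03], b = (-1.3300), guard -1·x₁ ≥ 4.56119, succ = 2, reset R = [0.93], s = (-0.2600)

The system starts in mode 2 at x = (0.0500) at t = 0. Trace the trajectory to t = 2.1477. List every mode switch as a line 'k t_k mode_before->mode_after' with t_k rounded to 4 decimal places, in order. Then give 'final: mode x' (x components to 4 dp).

1 0.4951 2->3
2 1.7610 3->2
final: 2 -4.3829

Mode 2: guard c·x = 0.1127 hit at Δt = 0.4951 (t = 0.4951), x⁻ = (0.1127) → reset → x⁺ = (-0.2975), jump to mode 3
Mode 3: guard c·x = 4.5612 hit at Δt = 1.2659 (t = 1.7610), x⁻ = (-4.5612) → reset → x⁺ = (-4.5019), jump to mode 2
Mode 2: flow for 0.3867 to horizon, guard not reached → x = (-4.3829)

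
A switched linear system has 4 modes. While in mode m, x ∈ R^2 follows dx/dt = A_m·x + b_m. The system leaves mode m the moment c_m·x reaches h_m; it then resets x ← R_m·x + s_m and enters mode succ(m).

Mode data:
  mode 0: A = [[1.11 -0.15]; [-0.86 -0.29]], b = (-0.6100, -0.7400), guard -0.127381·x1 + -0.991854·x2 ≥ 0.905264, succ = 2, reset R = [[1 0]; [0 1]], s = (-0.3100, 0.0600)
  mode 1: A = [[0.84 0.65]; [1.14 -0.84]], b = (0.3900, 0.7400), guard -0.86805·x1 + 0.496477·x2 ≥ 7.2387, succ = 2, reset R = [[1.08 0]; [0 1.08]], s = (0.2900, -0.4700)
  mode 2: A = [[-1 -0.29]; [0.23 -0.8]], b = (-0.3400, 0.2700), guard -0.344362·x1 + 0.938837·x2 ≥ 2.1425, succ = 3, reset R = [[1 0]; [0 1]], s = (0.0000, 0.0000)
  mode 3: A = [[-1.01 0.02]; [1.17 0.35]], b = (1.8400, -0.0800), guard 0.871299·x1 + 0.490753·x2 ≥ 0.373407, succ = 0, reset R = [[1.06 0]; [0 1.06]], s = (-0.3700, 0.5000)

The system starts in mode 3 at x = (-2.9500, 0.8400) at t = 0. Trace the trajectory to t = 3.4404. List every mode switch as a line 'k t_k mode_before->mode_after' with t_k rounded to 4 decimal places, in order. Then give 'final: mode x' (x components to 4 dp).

1 1.4899 3->0
2 2.4200 0->2
final: 2 -0.1250 -0.2168

Mode 3: guard c·x = 0.3734 hit at Δt = 1.4899 (t = 1.4899), x⁻ = (0.7549, -0.5793) → reset → x⁺ = (0.4301, -0.1141), jump to mode 0
Mode 0: guard c·x = 0.9053 hit at Δt = 0.9301 (t = 2.4200), x⁻ = (0.3337, -0.9556) → reset → x⁺ = (0.0237, -0.8956), jump to mode 2
Mode 2: flow for 1.0204 to horizon, guard not reached → x = (-0.1250, -0.2168)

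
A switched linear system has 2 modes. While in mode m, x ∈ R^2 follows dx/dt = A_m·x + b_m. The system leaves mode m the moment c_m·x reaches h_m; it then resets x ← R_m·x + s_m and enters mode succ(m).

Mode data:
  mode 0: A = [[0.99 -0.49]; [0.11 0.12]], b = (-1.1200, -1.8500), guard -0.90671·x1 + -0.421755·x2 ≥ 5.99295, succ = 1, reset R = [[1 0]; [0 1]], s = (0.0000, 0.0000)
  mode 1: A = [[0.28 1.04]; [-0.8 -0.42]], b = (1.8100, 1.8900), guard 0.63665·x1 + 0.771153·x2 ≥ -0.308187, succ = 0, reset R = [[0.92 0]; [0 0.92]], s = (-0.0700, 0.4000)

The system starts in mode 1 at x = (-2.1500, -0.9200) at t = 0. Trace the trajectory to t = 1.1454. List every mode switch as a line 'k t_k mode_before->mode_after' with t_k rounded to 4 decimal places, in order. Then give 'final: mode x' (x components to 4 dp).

Mode 1: guard c·x = -0.3082 hit at Δt = 0.5132 (t = 0.5132), x⁻ = (-1.4900, 0.8304) → reset → x⁺ = (-1.4408, 1.1640), jump to mode 0
Mode 0: flow for 0.6322 to horizon, guard not reached → x = (-3.9363, -0.1455)

1 0.5132 1->0
final: 0 -3.9363 -0.1455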